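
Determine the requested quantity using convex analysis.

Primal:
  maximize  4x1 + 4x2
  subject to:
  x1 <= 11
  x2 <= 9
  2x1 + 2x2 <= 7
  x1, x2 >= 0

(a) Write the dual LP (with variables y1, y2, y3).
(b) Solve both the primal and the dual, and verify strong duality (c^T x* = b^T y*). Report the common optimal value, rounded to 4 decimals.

The standard primal-dual pair for 'max c^T x s.t. A x <= b, x >= 0' is:
  Dual:  min b^T y  s.t.  A^T y >= c,  y >= 0.

So the dual LP is:
  minimize  11y1 + 9y2 + 7y3
  subject to:
    y1 + 2y3 >= 4
    y2 + 2y3 >= 4
    y1, y2, y3 >= 0

Solving the primal: x* = (3.5, 0).
  primal value c^T x* = 14.
Solving the dual: y* = (0, 0, 2).
  dual value b^T y* = 14.
Strong duality: c^T x* = b^T y*. Confirmed.

14


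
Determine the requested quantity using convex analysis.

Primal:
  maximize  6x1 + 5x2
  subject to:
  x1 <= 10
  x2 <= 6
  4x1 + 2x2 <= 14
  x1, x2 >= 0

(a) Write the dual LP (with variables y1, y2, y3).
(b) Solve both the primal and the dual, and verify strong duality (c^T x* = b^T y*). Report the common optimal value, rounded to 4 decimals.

The standard primal-dual pair for 'max c^T x s.t. A x <= b, x >= 0' is:
  Dual:  min b^T y  s.t.  A^T y >= c,  y >= 0.

So the dual LP is:
  minimize  10y1 + 6y2 + 14y3
  subject to:
    y1 + 4y3 >= 6
    y2 + 2y3 >= 5
    y1, y2, y3 >= 0

Solving the primal: x* = (0.5, 6).
  primal value c^T x* = 33.
Solving the dual: y* = (0, 2, 1.5).
  dual value b^T y* = 33.
Strong duality: c^T x* = b^T y*. Confirmed.

33


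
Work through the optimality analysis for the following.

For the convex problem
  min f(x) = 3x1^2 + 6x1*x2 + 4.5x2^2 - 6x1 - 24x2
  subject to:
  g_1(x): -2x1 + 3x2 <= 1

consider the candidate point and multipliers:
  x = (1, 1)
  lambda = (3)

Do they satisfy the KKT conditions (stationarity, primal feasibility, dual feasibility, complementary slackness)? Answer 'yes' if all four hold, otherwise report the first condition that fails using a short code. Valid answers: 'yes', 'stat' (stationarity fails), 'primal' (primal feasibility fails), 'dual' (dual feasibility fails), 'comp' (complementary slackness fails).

Gradient of f: grad f(x) = Q x + c = (6, -9)
Constraint values g_i(x) = a_i^T x - b_i:
  g_1((1, 1)) = 0
Stationarity residual: grad f(x) + sum_i lambda_i a_i = (0, 0)
  -> stationarity OK
Primal feasibility (all g_i <= 0): OK
Dual feasibility (all lambda_i >= 0): OK
Complementary slackness (lambda_i * g_i(x) = 0 for all i): OK

Verdict: yes, KKT holds.

yes


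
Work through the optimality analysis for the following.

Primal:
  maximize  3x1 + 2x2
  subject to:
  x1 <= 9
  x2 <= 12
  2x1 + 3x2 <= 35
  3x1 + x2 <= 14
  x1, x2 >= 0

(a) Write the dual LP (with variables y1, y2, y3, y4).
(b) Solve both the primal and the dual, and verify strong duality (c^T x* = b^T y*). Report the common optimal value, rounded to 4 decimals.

The standard primal-dual pair for 'max c^T x s.t. A x <= b, x >= 0' is:
  Dual:  min b^T y  s.t.  A^T y >= c,  y >= 0.

So the dual LP is:
  minimize  9y1 + 12y2 + 35y3 + 14y4
  subject to:
    y1 + 2y3 + 3y4 >= 3
    y2 + 3y3 + y4 >= 2
    y1, y2, y3, y4 >= 0

Solving the primal: x* = (1, 11).
  primal value c^T x* = 25.
Solving the dual: y* = (0, 0, 0.4286, 0.7143).
  dual value b^T y* = 25.
Strong duality: c^T x* = b^T y*. Confirmed.

25


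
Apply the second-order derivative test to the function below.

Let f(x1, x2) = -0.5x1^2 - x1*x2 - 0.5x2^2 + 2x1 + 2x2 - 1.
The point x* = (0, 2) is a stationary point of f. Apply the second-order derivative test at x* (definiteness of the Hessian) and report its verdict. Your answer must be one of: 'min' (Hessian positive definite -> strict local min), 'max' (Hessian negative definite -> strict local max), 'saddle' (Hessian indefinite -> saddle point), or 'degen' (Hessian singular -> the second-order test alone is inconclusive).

Compute the Hessian H = grad^2 f:
  H = [[-1, -1], [-1, -1]]
Verify stationarity: grad f(x*) = H x* + g = (0, 0).
Eigenvalues of H: -2, 0.
H has a zero eigenvalue (singular; negative semidefinite but not definite), so H is neither positive definite, negative definite, nor indefinite. The second-order test alone is inconclusive -> degen.
(Indeed, f is constant along the null direction of H through x*, so x* is not a strict local extremum.)

degen


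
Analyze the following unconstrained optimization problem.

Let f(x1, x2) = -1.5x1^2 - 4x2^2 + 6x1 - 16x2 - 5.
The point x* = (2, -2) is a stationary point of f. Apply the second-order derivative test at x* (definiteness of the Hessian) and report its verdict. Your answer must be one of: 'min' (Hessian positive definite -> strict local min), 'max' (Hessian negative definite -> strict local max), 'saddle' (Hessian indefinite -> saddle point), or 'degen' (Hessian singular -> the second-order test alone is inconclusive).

Compute the Hessian H = grad^2 f:
  H = [[-3, 0], [0, -8]]
Verify stationarity: grad f(x*) = H x* + g = (0, 0).
Eigenvalues of H: -8, -3.
Both eigenvalues < 0, so H is negative definite -> x* is a strict local max.

max


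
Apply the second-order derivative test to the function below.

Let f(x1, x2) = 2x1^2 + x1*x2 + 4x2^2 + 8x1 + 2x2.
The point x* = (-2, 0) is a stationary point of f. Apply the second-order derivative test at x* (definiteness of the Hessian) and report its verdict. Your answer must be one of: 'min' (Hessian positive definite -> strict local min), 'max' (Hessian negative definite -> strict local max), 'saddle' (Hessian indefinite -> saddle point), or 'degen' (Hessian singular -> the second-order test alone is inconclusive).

Compute the Hessian H = grad^2 f:
  H = [[4, 1], [1, 8]]
Verify stationarity: grad f(x*) = H x* + g = (0, 0).
Eigenvalues of H: 3.7639, 8.2361.
Both eigenvalues > 0, so H is positive definite -> x* is a strict local min.

min


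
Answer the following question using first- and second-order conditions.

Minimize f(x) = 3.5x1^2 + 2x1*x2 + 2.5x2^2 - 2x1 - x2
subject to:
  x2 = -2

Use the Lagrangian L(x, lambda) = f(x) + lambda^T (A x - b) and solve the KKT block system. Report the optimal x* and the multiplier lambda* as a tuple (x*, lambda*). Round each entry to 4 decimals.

Form the Lagrangian:
  L(x, lambda) = (1/2) x^T Q x + c^T x + lambda^T (A x - b)
Stationarity (grad_x L = 0): Q x + c + A^T lambda = 0.
Primal feasibility: A x = b.

This gives the KKT block system:
  [ Q   A^T ] [ x     ]   [-c ]
  [ A    0  ] [ lambda ] = [ b ]

Solving the linear system:
  x*      = (0.8571, -2)
  lambda* = (9.2857)
  f(x*)   = 9.4286

x* = (0.8571, -2), lambda* = (9.2857)


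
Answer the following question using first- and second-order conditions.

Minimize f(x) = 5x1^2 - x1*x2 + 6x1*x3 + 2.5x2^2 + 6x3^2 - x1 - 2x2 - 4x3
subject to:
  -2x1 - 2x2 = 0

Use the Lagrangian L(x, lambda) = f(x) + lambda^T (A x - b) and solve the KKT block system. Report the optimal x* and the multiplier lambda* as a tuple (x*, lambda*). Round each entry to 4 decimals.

Form the Lagrangian:
  L(x, lambda) = (1/2) x^T Q x + c^T x + lambda^T (A x - b)
Stationarity (grad_x L = 0): Q x + c + A^T lambda = 0.
Primal feasibility: A x = b.

This gives the KKT block system:
  [ Q   A^T ] [ x     ]   [-c ]
  [ A    0  ] [ lambda ] = [ b ]

Solving the linear system:
  x*      = (-0.2143, 0.2143, 0.4405)
  lambda* = (-0.3571)
  f(x*)   = -0.9881

x* = (-0.2143, 0.2143, 0.4405), lambda* = (-0.3571)


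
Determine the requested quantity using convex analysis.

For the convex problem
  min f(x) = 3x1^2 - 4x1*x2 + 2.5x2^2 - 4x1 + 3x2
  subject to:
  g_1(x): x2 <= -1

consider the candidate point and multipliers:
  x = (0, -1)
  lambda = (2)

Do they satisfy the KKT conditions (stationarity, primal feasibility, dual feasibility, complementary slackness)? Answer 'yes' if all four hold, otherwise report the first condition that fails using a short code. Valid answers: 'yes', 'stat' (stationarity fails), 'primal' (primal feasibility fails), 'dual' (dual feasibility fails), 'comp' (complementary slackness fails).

Gradient of f: grad f(x) = Q x + c = (0, -2)
Constraint values g_i(x) = a_i^T x - b_i:
  g_1((0, -1)) = 0
Stationarity residual: grad f(x) + sum_i lambda_i a_i = (0, 0)
  -> stationarity OK
Primal feasibility (all g_i <= 0): OK
Dual feasibility (all lambda_i >= 0): OK
Complementary slackness (lambda_i * g_i(x) = 0 for all i): OK

Verdict: yes, KKT holds.

yes


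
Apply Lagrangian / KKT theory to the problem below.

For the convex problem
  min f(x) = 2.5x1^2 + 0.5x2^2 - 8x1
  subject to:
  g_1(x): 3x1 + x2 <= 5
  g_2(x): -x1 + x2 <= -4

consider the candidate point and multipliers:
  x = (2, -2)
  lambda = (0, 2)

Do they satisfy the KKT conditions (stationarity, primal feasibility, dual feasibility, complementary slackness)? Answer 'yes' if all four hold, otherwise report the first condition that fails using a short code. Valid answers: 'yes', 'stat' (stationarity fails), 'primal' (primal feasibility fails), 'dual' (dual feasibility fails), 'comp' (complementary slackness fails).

Gradient of f: grad f(x) = Q x + c = (2, -2)
Constraint values g_i(x) = a_i^T x - b_i:
  g_1((2, -2)) = -1
  g_2((2, -2)) = 0
Stationarity residual: grad f(x) + sum_i lambda_i a_i = (0, 0)
  -> stationarity OK
Primal feasibility (all g_i <= 0): OK
Dual feasibility (all lambda_i >= 0): OK
Complementary slackness (lambda_i * g_i(x) = 0 for all i): OK

Verdict: yes, KKT holds.

yes


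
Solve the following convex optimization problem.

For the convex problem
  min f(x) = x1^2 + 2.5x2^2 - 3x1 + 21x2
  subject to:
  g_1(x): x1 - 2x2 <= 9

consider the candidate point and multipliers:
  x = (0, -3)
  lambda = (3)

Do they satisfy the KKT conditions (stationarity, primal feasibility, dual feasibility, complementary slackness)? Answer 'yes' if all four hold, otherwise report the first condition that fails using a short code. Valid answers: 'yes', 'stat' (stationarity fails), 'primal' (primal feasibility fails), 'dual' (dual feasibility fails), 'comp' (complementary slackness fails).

Gradient of f: grad f(x) = Q x + c = (-3, 6)
Constraint values g_i(x) = a_i^T x - b_i:
  g_1((0, -3)) = -3
Stationarity residual: grad f(x) + sum_i lambda_i a_i = (0, 0)
  -> stationarity OK
Primal feasibility (all g_i <= 0): OK
Dual feasibility (all lambda_i >= 0): OK
Complementary slackness (lambda_i * g_i(x) = 0 for all i): FAILS

Verdict: the first failing condition is complementary_slackness -> comp.

comp


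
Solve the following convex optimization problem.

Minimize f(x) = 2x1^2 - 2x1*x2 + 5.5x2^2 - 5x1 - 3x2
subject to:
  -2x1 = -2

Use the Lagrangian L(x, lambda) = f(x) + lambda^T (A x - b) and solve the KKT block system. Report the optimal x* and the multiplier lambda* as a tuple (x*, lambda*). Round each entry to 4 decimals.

Form the Lagrangian:
  L(x, lambda) = (1/2) x^T Q x + c^T x + lambda^T (A x - b)
Stationarity (grad_x L = 0): Q x + c + A^T lambda = 0.
Primal feasibility: A x = b.

This gives the KKT block system:
  [ Q   A^T ] [ x     ]   [-c ]
  [ A    0  ] [ lambda ] = [ b ]

Solving the linear system:
  x*      = (1, 0.4545)
  lambda* = (-0.9545)
  f(x*)   = -4.1364

x* = (1, 0.4545), lambda* = (-0.9545)


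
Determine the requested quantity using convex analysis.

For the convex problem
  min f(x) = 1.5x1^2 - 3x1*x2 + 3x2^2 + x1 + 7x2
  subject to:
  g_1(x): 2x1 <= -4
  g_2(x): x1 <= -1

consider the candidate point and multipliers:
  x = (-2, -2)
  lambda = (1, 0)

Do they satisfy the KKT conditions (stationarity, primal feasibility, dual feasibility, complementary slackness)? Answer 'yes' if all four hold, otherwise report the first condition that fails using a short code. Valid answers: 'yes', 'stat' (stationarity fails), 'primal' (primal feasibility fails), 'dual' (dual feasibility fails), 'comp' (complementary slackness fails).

Gradient of f: grad f(x) = Q x + c = (1, 1)
Constraint values g_i(x) = a_i^T x - b_i:
  g_1((-2, -2)) = 0
  g_2((-2, -2)) = -1
Stationarity residual: grad f(x) + sum_i lambda_i a_i = (3, 1)
  -> stationarity FAILS
Primal feasibility (all g_i <= 0): OK
Dual feasibility (all lambda_i >= 0): OK
Complementary slackness (lambda_i * g_i(x) = 0 for all i): OK

Verdict: the first failing condition is stationarity -> stat.

stat


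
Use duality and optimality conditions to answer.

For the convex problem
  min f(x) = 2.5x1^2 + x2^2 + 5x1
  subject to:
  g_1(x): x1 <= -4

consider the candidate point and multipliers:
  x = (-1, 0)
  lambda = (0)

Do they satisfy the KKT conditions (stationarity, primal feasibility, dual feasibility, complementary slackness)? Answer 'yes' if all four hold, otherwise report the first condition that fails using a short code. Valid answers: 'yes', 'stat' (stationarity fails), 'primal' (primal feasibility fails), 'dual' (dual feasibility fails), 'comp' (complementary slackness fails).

Gradient of f: grad f(x) = Q x + c = (0, 0)
Constraint values g_i(x) = a_i^T x - b_i:
  g_1((-1, 0)) = 3
Stationarity residual: grad f(x) + sum_i lambda_i a_i = (0, 0)
  -> stationarity OK
Primal feasibility (all g_i <= 0): FAILS
Dual feasibility (all lambda_i >= 0): OK
Complementary slackness (lambda_i * g_i(x) = 0 for all i): OK

Verdict: the first failing condition is primal_feasibility -> primal.

primal


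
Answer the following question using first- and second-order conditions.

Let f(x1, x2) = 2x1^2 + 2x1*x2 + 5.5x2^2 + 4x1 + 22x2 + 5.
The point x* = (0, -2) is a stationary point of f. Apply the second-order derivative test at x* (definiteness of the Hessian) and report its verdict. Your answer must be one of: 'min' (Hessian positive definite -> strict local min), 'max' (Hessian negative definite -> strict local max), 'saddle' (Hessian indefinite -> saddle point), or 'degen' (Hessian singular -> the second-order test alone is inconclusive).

Compute the Hessian H = grad^2 f:
  H = [[4, 2], [2, 11]]
Verify stationarity: grad f(x*) = H x* + g = (0, 0).
Eigenvalues of H: 3.4689, 11.5311.
Both eigenvalues > 0, so H is positive definite -> x* is a strict local min.

min


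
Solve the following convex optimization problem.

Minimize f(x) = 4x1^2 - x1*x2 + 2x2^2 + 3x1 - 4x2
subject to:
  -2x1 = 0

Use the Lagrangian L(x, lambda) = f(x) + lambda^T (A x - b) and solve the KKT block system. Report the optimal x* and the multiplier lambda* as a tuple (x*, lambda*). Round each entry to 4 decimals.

Form the Lagrangian:
  L(x, lambda) = (1/2) x^T Q x + c^T x + lambda^T (A x - b)
Stationarity (grad_x L = 0): Q x + c + A^T lambda = 0.
Primal feasibility: A x = b.

This gives the KKT block system:
  [ Q   A^T ] [ x     ]   [-c ]
  [ A    0  ] [ lambda ] = [ b ]

Solving the linear system:
  x*      = (0, 1)
  lambda* = (1)
  f(x*)   = -2

x* = (0, 1), lambda* = (1)


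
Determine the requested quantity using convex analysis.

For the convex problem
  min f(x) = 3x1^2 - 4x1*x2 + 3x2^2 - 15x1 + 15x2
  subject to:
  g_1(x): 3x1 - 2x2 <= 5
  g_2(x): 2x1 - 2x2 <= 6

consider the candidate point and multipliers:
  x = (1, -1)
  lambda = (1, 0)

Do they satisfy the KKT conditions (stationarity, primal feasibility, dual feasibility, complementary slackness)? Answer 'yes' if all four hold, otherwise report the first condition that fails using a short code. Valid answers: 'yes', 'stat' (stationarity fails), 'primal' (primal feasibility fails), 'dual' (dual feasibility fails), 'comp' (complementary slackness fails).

Gradient of f: grad f(x) = Q x + c = (-5, 5)
Constraint values g_i(x) = a_i^T x - b_i:
  g_1((1, -1)) = 0
  g_2((1, -1)) = -2
Stationarity residual: grad f(x) + sum_i lambda_i a_i = (-2, 3)
  -> stationarity FAILS
Primal feasibility (all g_i <= 0): OK
Dual feasibility (all lambda_i >= 0): OK
Complementary slackness (lambda_i * g_i(x) = 0 for all i): OK

Verdict: the first failing condition is stationarity -> stat.

stat


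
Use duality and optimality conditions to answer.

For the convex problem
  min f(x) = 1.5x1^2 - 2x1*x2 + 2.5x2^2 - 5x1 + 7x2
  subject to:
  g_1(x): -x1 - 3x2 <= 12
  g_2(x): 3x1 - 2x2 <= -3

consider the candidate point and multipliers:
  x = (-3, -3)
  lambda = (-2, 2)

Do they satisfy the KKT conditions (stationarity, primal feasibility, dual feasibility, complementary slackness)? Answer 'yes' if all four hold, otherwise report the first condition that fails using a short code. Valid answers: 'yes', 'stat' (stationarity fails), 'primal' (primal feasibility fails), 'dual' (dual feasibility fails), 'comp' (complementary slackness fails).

Gradient of f: grad f(x) = Q x + c = (-8, -2)
Constraint values g_i(x) = a_i^T x - b_i:
  g_1((-3, -3)) = 0
  g_2((-3, -3)) = 0
Stationarity residual: grad f(x) + sum_i lambda_i a_i = (0, 0)
  -> stationarity OK
Primal feasibility (all g_i <= 0): OK
Dual feasibility (all lambda_i >= 0): FAILS
Complementary slackness (lambda_i * g_i(x) = 0 for all i): OK

Verdict: the first failing condition is dual_feasibility -> dual.

dual


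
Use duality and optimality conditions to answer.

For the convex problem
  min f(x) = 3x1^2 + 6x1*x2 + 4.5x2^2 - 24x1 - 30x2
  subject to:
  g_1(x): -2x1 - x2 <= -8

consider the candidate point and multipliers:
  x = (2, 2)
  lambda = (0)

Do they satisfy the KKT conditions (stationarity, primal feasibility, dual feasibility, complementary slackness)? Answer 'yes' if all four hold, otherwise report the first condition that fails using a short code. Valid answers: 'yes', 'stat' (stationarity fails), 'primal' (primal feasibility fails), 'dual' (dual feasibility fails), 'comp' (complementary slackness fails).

Gradient of f: grad f(x) = Q x + c = (0, 0)
Constraint values g_i(x) = a_i^T x - b_i:
  g_1((2, 2)) = 2
Stationarity residual: grad f(x) + sum_i lambda_i a_i = (0, 0)
  -> stationarity OK
Primal feasibility (all g_i <= 0): FAILS
Dual feasibility (all lambda_i >= 0): OK
Complementary slackness (lambda_i * g_i(x) = 0 for all i): OK

Verdict: the first failing condition is primal_feasibility -> primal.

primal


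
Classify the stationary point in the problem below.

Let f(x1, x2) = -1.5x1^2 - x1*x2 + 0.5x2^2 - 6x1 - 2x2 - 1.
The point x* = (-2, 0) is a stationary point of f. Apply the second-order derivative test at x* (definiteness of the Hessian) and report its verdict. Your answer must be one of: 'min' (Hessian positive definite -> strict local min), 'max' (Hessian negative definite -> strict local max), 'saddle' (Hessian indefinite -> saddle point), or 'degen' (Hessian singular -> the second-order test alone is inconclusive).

Compute the Hessian H = grad^2 f:
  H = [[-3, -1], [-1, 1]]
Verify stationarity: grad f(x*) = H x* + g = (0, 0).
Eigenvalues of H: -3.2361, 1.2361.
Eigenvalues have mixed signs, so H is indefinite -> x* is a saddle point.

saddle


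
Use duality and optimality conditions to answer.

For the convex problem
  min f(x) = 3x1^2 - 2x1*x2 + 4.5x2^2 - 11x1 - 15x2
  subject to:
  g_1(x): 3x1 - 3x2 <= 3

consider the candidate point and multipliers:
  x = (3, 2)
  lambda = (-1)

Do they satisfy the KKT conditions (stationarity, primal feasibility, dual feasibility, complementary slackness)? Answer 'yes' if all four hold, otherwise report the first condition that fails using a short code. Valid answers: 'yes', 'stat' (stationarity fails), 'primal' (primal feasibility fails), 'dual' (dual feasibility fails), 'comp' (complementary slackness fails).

Gradient of f: grad f(x) = Q x + c = (3, -3)
Constraint values g_i(x) = a_i^T x - b_i:
  g_1((3, 2)) = 0
Stationarity residual: grad f(x) + sum_i lambda_i a_i = (0, 0)
  -> stationarity OK
Primal feasibility (all g_i <= 0): OK
Dual feasibility (all lambda_i >= 0): FAILS
Complementary slackness (lambda_i * g_i(x) = 0 for all i): OK

Verdict: the first failing condition is dual_feasibility -> dual.

dual


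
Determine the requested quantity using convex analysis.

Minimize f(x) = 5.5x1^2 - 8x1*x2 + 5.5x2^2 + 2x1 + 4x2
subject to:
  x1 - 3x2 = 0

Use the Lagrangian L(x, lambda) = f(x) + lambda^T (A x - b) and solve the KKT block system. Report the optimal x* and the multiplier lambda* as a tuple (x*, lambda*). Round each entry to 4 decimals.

Form the Lagrangian:
  L(x, lambda) = (1/2) x^T Q x + c^T x + lambda^T (A x - b)
Stationarity (grad_x L = 0): Q x + c + A^T lambda = 0.
Primal feasibility: A x = b.

This gives the KKT block system:
  [ Q   A^T ] [ x     ]   [-c ]
  [ A    0  ] [ lambda ] = [ b ]

Solving the linear system:
  x*      = (-0.4839, -0.1613)
  lambda* = (2.0323)
  f(x*)   = -0.8065

x* = (-0.4839, -0.1613), lambda* = (2.0323)


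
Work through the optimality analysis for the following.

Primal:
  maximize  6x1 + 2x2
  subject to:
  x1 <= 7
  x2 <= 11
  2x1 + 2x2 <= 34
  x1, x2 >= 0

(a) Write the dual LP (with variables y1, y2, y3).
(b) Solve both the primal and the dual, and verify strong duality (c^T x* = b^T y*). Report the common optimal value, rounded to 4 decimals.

The standard primal-dual pair for 'max c^T x s.t. A x <= b, x >= 0' is:
  Dual:  min b^T y  s.t.  A^T y >= c,  y >= 0.

So the dual LP is:
  minimize  7y1 + 11y2 + 34y3
  subject to:
    y1 + 2y3 >= 6
    y2 + 2y3 >= 2
    y1, y2, y3 >= 0

Solving the primal: x* = (7, 10).
  primal value c^T x* = 62.
Solving the dual: y* = (4, 0, 1).
  dual value b^T y* = 62.
Strong duality: c^T x* = b^T y*. Confirmed.

62


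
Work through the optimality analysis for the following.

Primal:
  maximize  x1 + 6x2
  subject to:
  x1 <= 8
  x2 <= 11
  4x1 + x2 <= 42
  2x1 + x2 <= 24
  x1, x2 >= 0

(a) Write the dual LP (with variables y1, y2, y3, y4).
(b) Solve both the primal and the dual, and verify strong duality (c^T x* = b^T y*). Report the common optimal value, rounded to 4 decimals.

The standard primal-dual pair for 'max c^T x s.t. A x <= b, x >= 0' is:
  Dual:  min b^T y  s.t.  A^T y >= c,  y >= 0.

So the dual LP is:
  minimize  8y1 + 11y2 + 42y3 + 24y4
  subject to:
    y1 + 4y3 + 2y4 >= 1
    y2 + y3 + y4 >= 6
    y1, y2, y3, y4 >= 0

Solving the primal: x* = (6.5, 11).
  primal value c^T x* = 72.5.
Solving the dual: y* = (0, 5.5, 0, 0.5).
  dual value b^T y* = 72.5.
Strong duality: c^T x* = b^T y*. Confirmed.

72.5


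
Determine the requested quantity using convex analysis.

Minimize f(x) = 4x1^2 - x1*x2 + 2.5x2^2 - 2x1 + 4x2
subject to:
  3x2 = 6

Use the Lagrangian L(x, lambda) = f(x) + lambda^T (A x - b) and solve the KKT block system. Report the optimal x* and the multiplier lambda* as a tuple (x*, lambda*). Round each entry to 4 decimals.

Form the Lagrangian:
  L(x, lambda) = (1/2) x^T Q x + c^T x + lambda^T (A x - b)
Stationarity (grad_x L = 0): Q x + c + A^T lambda = 0.
Primal feasibility: A x = b.

This gives the KKT block system:
  [ Q   A^T ] [ x     ]   [-c ]
  [ A    0  ] [ lambda ] = [ b ]

Solving the linear system:
  x*      = (0.5, 2)
  lambda* = (-4.5)
  f(x*)   = 17

x* = (0.5, 2), lambda* = (-4.5)


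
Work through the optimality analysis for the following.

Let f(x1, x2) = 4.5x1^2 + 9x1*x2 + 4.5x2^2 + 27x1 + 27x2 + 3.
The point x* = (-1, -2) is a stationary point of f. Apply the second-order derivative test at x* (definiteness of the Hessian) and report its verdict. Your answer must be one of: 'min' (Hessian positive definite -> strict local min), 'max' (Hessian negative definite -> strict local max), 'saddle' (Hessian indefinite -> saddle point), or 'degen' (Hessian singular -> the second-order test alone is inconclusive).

Compute the Hessian H = grad^2 f:
  H = [[9, 9], [9, 9]]
Verify stationarity: grad f(x*) = H x* + g = (0, 0).
Eigenvalues of H: 0, 18.
H has a zero eigenvalue (singular; positive semidefinite but not definite), so H is neither positive definite, negative definite, nor indefinite. The second-order test alone is inconclusive -> degen.
(Indeed, f is constant along the null direction of H through x*, so x* is not a strict local extremum.)

degen


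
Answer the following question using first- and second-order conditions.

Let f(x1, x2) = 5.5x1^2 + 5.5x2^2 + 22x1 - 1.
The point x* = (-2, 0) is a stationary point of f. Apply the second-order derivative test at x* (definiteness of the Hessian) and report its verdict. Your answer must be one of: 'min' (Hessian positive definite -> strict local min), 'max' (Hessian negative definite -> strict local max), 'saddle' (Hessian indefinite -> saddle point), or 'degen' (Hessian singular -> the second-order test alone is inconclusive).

Compute the Hessian H = grad^2 f:
  H = [[11, 0], [0, 11]]
Verify stationarity: grad f(x*) = H x* + g = (0, 0).
Eigenvalues of H: 11, 11.
Both eigenvalues > 0, so H is positive definite -> x* is a strict local min.

min


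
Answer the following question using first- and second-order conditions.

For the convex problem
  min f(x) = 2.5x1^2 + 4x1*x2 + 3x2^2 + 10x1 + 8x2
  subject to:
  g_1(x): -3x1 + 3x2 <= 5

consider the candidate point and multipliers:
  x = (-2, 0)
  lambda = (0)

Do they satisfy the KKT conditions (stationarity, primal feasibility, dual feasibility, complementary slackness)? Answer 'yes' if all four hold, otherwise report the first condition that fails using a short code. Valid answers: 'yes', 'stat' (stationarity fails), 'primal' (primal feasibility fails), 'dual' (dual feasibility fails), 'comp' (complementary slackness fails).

Gradient of f: grad f(x) = Q x + c = (0, 0)
Constraint values g_i(x) = a_i^T x - b_i:
  g_1((-2, 0)) = 1
Stationarity residual: grad f(x) + sum_i lambda_i a_i = (0, 0)
  -> stationarity OK
Primal feasibility (all g_i <= 0): FAILS
Dual feasibility (all lambda_i >= 0): OK
Complementary slackness (lambda_i * g_i(x) = 0 for all i): OK

Verdict: the first failing condition is primal_feasibility -> primal.

primal


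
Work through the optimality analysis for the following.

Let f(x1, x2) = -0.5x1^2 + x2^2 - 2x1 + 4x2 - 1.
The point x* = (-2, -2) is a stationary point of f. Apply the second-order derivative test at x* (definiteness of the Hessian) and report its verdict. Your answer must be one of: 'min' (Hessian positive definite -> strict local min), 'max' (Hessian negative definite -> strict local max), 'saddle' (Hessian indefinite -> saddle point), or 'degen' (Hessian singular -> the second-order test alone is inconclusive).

Compute the Hessian H = grad^2 f:
  H = [[-1, 0], [0, 2]]
Verify stationarity: grad f(x*) = H x* + g = (0, 0).
Eigenvalues of H: -1, 2.
Eigenvalues have mixed signs, so H is indefinite -> x* is a saddle point.

saddle


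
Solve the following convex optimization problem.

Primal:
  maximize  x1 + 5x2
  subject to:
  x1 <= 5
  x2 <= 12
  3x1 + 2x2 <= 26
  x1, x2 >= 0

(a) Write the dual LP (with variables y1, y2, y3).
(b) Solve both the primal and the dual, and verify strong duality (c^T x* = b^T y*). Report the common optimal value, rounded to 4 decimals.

The standard primal-dual pair for 'max c^T x s.t. A x <= b, x >= 0' is:
  Dual:  min b^T y  s.t.  A^T y >= c,  y >= 0.

So the dual LP is:
  minimize  5y1 + 12y2 + 26y3
  subject to:
    y1 + 3y3 >= 1
    y2 + 2y3 >= 5
    y1, y2, y3 >= 0

Solving the primal: x* = (0.6667, 12).
  primal value c^T x* = 60.6667.
Solving the dual: y* = (0, 4.3333, 0.3333).
  dual value b^T y* = 60.6667.
Strong duality: c^T x* = b^T y*. Confirmed.

60.6667


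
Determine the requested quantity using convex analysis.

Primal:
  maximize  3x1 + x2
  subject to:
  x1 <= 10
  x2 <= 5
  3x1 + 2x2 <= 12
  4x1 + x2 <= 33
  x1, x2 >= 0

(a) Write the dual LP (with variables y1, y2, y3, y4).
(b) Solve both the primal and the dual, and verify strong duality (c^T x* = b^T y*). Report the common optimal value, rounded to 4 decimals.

The standard primal-dual pair for 'max c^T x s.t. A x <= b, x >= 0' is:
  Dual:  min b^T y  s.t.  A^T y >= c,  y >= 0.

So the dual LP is:
  minimize  10y1 + 5y2 + 12y3 + 33y4
  subject to:
    y1 + 3y3 + 4y4 >= 3
    y2 + 2y3 + y4 >= 1
    y1, y2, y3, y4 >= 0

Solving the primal: x* = (4, 0).
  primal value c^T x* = 12.
Solving the dual: y* = (0, 0, 1, 0).
  dual value b^T y* = 12.
Strong duality: c^T x* = b^T y*. Confirmed.

12


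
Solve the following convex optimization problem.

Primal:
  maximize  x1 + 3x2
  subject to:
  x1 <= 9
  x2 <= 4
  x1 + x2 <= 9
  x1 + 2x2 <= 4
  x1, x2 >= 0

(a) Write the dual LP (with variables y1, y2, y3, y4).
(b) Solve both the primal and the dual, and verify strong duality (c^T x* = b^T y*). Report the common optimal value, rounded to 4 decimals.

The standard primal-dual pair for 'max c^T x s.t. A x <= b, x >= 0' is:
  Dual:  min b^T y  s.t.  A^T y >= c,  y >= 0.

So the dual LP is:
  minimize  9y1 + 4y2 + 9y3 + 4y4
  subject to:
    y1 + y3 + y4 >= 1
    y2 + y3 + 2y4 >= 3
    y1, y2, y3, y4 >= 0

Solving the primal: x* = (0, 2).
  primal value c^T x* = 6.
Solving the dual: y* = (0, 0, 0, 1.5).
  dual value b^T y* = 6.
Strong duality: c^T x* = b^T y*. Confirmed.

6


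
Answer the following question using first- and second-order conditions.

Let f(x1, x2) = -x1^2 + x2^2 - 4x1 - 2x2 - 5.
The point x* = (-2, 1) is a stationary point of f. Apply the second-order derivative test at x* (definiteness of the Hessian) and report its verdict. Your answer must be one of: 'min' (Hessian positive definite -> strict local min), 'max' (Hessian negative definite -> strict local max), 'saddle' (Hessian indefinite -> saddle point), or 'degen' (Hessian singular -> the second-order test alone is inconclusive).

Compute the Hessian H = grad^2 f:
  H = [[-2, 0], [0, 2]]
Verify stationarity: grad f(x*) = H x* + g = (0, 0).
Eigenvalues of H: -2, 2.
Eigenvalues have mixed signs, so H is indefinite -> x* is a saddle point.

saddle


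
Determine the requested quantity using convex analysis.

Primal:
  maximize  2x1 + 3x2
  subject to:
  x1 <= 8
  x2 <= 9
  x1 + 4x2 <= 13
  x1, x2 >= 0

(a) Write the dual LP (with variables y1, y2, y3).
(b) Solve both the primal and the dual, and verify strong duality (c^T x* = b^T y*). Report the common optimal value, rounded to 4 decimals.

The standard primal-dual pair for 'max c^T x s.t. A x <= b, x >= 0' is:
  Dual:  min b^T y  s.t.  A^T y >= c,  y >= 0.

So the dual LP is:
  minimize  8y1 + 9y2 + 13y3
  subject to:
    y1 + y3 >= 2
    y2 + 4y3 >= 3
    y1, y2, y3 >= 0

Solving the primal: x* = (8, 1.25).
  primal value c^T x* = 19.75.
Solving the dual: y* = (1.25, 0, 0.75).
  dual value b^T y* = 19.75.
Strong duality: c^T x* = b^T y*. Confirmed.

19.75


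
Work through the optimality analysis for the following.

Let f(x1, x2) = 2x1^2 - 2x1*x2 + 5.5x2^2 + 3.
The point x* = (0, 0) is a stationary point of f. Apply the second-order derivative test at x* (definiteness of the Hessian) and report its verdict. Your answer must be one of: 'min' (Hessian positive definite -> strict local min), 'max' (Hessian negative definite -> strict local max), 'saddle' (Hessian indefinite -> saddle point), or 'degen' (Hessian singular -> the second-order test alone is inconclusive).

Compute the Hessian H = grad^2 f:
  H = [[4, -2], [-2, 11]]
Verify stationarity: grad f(x*) = H x* + g = (0, 0).
Eigenvalues of H: 3.4689, 11.5311.
Both eigenvalues > 0, so H is positive definite -> x* is a strict local min.

min


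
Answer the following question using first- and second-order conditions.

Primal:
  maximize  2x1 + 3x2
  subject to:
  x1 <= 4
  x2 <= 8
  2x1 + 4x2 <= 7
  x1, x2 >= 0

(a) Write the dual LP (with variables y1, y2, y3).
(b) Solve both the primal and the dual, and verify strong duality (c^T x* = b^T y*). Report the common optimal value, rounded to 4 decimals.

The standard primal-dual pair for 'max c^T x s.t. A x <= b, x >= 0' is:
  Dual:  min b^T y  s.t.  A^T y >= c,  y >= 0.

So the dual LP is:
  minimize  4y1 + 8y2 + 7y3
  subject to:
    y1 + 2y3 >= 2
    y2 + 4y3 >= 3
    y1, y2, y3 >= 0

Solving the primal: x* = (3.5, 0).
  primal value c^T x* = 7.
Solving the dual: y* = (0, 0, 1).
  dual value b^T y* = 7.
Strong duality: c^T x* = b^T y*. Confirmed.

7


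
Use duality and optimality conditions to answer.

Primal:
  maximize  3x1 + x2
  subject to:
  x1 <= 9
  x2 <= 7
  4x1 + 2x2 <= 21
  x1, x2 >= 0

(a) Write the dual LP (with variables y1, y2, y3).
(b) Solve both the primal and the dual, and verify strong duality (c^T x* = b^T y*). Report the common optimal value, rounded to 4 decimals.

The standard primal-dual pair for 'max c^T x s.t. A x <= b, x >= 0' is:
  Dual:  min b^T y  s.t.  A^T y >= c,  y >= 0.

So the dual LP is:
  minimize  9y1 + 7y2 + 21y3
  subject to:
    y1 + 4y3 >= 3
    y2 + 2y3 >= 1
    y1, y2, y3 >= 0

Solving the primal: x* = (5.25, 0).
  primal value c^T x* = 15.75.
Solving the dual: y* = (0, 0, 0.75).
  dual value b^T y* = 15.75.
Strong duality: c^T x* = b^T y*. Confirmed.

15.75


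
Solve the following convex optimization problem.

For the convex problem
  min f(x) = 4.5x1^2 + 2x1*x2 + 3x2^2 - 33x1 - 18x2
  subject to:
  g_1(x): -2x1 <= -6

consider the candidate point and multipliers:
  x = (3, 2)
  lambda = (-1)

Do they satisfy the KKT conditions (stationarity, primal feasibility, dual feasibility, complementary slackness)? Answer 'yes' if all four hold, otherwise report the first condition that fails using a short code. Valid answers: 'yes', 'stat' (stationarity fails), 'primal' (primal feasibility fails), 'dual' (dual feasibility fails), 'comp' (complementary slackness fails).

Gradient of f: grad f(x) = Q x + c = (-2, 0)
Constraint values g_i(x) = a_i^T x - b_i:
  g_1((3, 2)) = 0
Stationarity residual: grad f(x) + sum_i lambda_i a_i = (0, 0)
  -> stationarity OK
Primal feasibility (all g_i <= 0): OK
Dual feasibility (all lambda_i >= 0): FAILS
Complementary slackness (lambda_i * g_i(x) = 0 for all i): OK

Verdict: the first failing condition is dual_feasibility -> dual.

dual


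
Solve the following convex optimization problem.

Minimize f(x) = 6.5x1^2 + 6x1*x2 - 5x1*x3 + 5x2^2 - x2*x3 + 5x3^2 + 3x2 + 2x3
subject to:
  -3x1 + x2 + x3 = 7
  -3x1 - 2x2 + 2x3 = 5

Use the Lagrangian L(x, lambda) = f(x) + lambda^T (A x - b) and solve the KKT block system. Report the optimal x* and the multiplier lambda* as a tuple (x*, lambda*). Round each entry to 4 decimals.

Form the Lagrangian:
  L(x, lambda) = (1/2) x^T Q x + c^T x + lambda^T (A x - b)
Stationarity (grad_x L = 0): Q x + c + A^T lambda = 0.
Primal feasibility: A x = b.

This gives the KKT block system:
  [ Q   A^T ] [ x     ]   [-c ]
  [ A    0  ] [ lambda ] = [ b ]

Solving the linear system:
  x*      = (-2.1313, 0.6516, -0.0453)
  lambda* = (-4.1623, -3.6945)
  f(x*)   = 24.7363

x* = (-2.1313, 0.6516, -0.0453), lambda* = (-4.1623, -3.6945)


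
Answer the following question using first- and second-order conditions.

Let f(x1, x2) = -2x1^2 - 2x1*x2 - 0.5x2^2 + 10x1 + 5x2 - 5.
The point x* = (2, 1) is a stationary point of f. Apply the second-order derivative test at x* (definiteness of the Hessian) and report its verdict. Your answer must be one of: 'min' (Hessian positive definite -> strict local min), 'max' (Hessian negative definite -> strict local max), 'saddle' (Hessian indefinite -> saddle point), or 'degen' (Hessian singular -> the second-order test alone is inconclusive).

Compute the Hessian H = grad^2 f:
  H = [[-4, -2], [-2, -1]]
Verify stationarity: grad f(x*) = H x* + g = (0, 0).
Eigenvalues of H: -5, 0.
H has a zero eigenvalue (singular; negative semidefinite but not definite), so H is neither positive definite, negative definite, nor indefinite. The second-order test alone is inconclusive -> degen.
(Indeed, f is constant along the null direction of H through x*, so x* is not a strict local extremum.)

degen


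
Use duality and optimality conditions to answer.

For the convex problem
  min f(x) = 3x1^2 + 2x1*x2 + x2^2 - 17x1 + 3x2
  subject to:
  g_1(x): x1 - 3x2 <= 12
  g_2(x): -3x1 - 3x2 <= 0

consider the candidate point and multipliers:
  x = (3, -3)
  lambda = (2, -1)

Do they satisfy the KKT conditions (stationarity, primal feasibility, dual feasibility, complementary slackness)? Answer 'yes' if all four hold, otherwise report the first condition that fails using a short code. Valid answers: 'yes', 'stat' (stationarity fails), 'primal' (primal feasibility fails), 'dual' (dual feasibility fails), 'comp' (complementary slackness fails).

Gradient of f: grad f(x) = Q x + c = (-5, 3)
Constraint values g_i(x) = a_i^T x - b_i:
  g_1((3, -3)) = 0
  g_2((3, -3)) = 0
Stationarity residual: grad f(x) + sum_i lambda_i a_i = (0, 0)
  -> stationarity OK
Primal feasibility (all g_i <= 0): OK
Dual feasibility (all lambda_i >= 0): FAILS
Complementary slackness (lambda_i * g_i(x) = 0 for all i): OK

Verdict: the first failing condition is dual_feasibility -> dual.

dual


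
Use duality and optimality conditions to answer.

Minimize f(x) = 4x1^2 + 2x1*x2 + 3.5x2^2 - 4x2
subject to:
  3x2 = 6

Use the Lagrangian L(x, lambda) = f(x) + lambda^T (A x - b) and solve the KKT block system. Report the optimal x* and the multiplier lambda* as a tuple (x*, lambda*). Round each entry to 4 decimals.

Form the Lagrangian:
  L(x, lambda) = (1/2) x^T Q x + c^T x + lambda^T (A x - b)
Stationarity (grad_x L = 0): Q x + c + A^T lambda = 0.
Primal feasibility: A x = b.

This gives the KKT block system:
  [ Q   A^T ] [ x     ]   [-c ]
  [ A    0  ] [ lambda ] = [ b ]

Solving the linear system:
  x*      = (-0.5, 2)
  lambda* = (-3)
  f(x*)   = 5

x* = (-0.5, 2), lambda* = (-3)


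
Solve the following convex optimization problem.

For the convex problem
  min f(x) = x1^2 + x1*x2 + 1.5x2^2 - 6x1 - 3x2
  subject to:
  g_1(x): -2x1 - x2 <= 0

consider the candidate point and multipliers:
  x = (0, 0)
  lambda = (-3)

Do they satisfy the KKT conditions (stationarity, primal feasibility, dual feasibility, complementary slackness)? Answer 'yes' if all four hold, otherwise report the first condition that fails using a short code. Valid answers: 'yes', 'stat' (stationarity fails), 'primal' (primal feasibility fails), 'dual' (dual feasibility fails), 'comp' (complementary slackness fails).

Gradient of f: grad f(x) = Q x + c = (-6, -3)
Constraint values g_i(x) = a_i^T x - b_i:
  g_1((0, 0)) = 0
Stationarity residual: grad f(x) + sum_i lambda_i a_i = (0, 0)
  -> stationarity OK
Primal feasibility (all g_i <= 0): OK
Dual feasibility (all lambda_i >= 0): FAILS
Complementary slackness (lambda_i * g_i(x) = 0 for all i): OK

Verdict: the first failing condition is dual_feasibility -> dual.

dual


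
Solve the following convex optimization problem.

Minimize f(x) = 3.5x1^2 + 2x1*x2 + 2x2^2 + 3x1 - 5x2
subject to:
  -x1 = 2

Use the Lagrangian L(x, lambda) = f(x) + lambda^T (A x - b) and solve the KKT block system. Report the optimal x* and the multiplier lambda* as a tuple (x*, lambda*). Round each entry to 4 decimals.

Form the Lagrangian:
  L(x, lambda) = (1/2) x^T Q x + c^T x + lambda^T (A x - b)
Stationarity (grad_x L = 0): Q x + c + A^T lambda = 0.
Primal feasibility: A x = b.

This gives the KKT block system:
  [ Q   A^T ] [ x     ]   [-c ]
  [ A    0  ] [ lambda ] = [ b ]

Solving the linear system:
  x*      = (-2, 2.25)
  lambda* = (-6.5)
  f(x*)   = -2.125

x* = (-2, 2.25), lambda* = (-6.5)


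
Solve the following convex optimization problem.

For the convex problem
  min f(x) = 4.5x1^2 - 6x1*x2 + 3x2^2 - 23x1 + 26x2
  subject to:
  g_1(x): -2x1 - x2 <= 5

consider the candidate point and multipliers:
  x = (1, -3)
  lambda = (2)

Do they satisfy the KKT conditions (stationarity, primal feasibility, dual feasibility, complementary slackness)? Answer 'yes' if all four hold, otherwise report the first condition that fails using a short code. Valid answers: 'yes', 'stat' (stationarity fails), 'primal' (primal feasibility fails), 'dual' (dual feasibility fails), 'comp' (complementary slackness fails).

Gradient of f: grad f(x) = Q x + c = (4, 2)
Constraint values g_i(x) = a_i^T x - b_i:
  g_1((1, -3)) = -4
Stationarity residual: grad f(x) + sum_i lambda_i a_i = (0, 0)
  -> stationarity OK
Primal feasibility (all g_i <= 0): OK
Dual feasibility (all lambda_i >= 0): OK
Complementary slackness (lambda_i * g_i(x) = 0 for all i): FAILS

Verdict: the first failing condition is complementary_slackness -> comp.

comp


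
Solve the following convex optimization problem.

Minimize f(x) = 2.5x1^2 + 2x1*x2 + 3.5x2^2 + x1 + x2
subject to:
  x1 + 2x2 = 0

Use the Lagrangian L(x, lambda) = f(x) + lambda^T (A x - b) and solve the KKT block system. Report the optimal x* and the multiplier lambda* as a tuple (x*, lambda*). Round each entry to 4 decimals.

Form the Lagrangian:
  L(x, lambda) = (1/2) x^T Q x + c^T x + lambda^T (A x - b)
Stationarity (grad_x L = 0): Q x + c + A^T lambda = 0.
Primal feasibility: A x = b.

This gives the KKT block system:
  [ Q   A^T ] [ x     ]   [-c ]
  [ A    0  ] [ lambda ] = [ b ]

Solving the linear system:
  x*      = (-0.1053, 0.0526)
  lambda* = (-0.5789)
  f(x*)   = -0.0263

x* = (-0.1053, 0.0526), lambda* = (-0.5789)
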